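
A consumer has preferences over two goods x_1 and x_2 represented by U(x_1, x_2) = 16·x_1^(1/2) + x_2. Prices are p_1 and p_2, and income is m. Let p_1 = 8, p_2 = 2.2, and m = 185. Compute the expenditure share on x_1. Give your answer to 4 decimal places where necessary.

share on x_1 = 0.2093

Plugging in: x_1* = (8·2.2/8)² = 4.84, x_2* = 66.4909.
Expenditure on x_1: 8·4.84 = 38.72; share = 0.2093.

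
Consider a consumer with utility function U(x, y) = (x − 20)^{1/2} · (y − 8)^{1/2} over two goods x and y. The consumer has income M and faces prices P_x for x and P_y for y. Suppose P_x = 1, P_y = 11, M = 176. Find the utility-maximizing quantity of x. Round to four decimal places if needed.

x* = 54

This is Cobb-Douglas in (x−20, y−8): tangency gives 0.5·P_y·(y−8) = 0.5·P_x·(x−20).
After buying the subsistence bundle (20, 8), a share 0.5 of the remaining income goes to x: x* = 20 + 0.5·(M − 20P_x − 8P_y)/P_x.
Discretionary income = 176 − 20·1 − 8·11 = 68; x* = 20 + 0.5·68/1 = 54.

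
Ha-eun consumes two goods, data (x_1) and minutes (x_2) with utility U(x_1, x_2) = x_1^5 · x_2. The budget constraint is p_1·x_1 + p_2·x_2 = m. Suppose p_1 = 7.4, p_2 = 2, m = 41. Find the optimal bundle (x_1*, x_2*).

The MRS is 5·x_2/x_1. Set MRS = p_1/p_2.
Rearranging, p_2·x_2 = (1/5)·p_1·x_1. Substituting into the budget gives p_1·x_1·(1 + (1/5)) = m.
Demand: x_1*(p_1,p_2,m) = 5/6·m/p_1 and x_2* = 1/6·m/p_2.
At p_1=7.4, p_2=2, m=41: x_1* = 5/6·41/7.4 = 4.6171, x_2* = 3.4167.

x_1* = 4.6171, x_2* = 3.4167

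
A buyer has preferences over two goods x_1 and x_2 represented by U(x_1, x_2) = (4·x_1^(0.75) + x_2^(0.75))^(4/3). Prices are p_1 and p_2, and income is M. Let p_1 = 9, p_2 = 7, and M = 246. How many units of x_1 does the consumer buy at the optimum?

MU_x_1 ∝ 4·x_1^(-0.25), MU_x_2 ∝ x_2^(-0.25), so MRS = 4·(x_2/x_1)^(0.25) = p_1/p_2.
Solve for the ratio: x_2/x_1 = [(1/4)·p_1/p_2]^(4).
Substitute x_2 = (x_2/x_1)·x_1 into the budget: x_1* = M/(p_1 + p_2·(x_2/x_1)).
Numerically x_2/x_1 = 0.010674, so x_1* = 246/(9 + 7·0.010674) = 27.1083.

x_1* = 27.1083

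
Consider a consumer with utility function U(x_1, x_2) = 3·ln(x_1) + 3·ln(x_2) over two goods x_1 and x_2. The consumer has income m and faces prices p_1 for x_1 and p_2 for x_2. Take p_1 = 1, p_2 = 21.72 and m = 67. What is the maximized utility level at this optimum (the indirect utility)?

The MRS is x_2/x_1. Set MRS = p_1/p_2.
Rearranging, p_2·x_2 = p_1·x_1. Substituting into the budget gives p_1·x_1·(1 + 1) = m.
Demand: x_1*(p_1,p_2,m) = 0.5·m/p_1 and x_2* = 0.5·m/p_2.
At p_1=1, p_2=21.72, m=67: x_1* = 0.5·67/1 = 33.5, x_2* = 1.5424.
Utility at the optimum: U(33.5, 1.5424) = 11.8346.

V = 11.8346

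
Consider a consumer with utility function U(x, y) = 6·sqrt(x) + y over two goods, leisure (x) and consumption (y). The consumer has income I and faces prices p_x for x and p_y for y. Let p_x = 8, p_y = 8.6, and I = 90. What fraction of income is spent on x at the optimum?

share on x = 0.9245

Set MRS = p_x/p_y: 3·x^(−1/2) = p_x/p_y.
Thus x* = (3·p_y/p_x)² — independent of I — with the rest of income spent on y.
Plugging in: x* = (3·8.6/8)² = 10.4006, y* = 0.7901.
Expenditure on x: 8·10.4006 = 83.205; share = 0.9245.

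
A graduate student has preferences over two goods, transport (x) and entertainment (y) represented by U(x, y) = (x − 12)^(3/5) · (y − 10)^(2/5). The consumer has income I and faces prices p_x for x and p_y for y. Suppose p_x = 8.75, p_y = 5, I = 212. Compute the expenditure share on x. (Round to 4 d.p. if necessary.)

share on x = 0.6566

Let x' = x−12, y' = y−10. MRS = (3/2)·y'/x' = p_x/p_y.
Substituting into the budget: x* = 12 + 0.6·(I − 12·p_x − 10·p_y)/p_x, and y* = 10 + 0.4·(…)/p_y.
Discretionary income = 212 − 12·8.75 − 10·5 = 57; x* = 12 + 0.6·57/8.75 = 15.9086; y* = 10 + 0.4·57/5 = 14.56.
Expenditure on x: 8.75·15.9086 = 139.2; share = 0.6566.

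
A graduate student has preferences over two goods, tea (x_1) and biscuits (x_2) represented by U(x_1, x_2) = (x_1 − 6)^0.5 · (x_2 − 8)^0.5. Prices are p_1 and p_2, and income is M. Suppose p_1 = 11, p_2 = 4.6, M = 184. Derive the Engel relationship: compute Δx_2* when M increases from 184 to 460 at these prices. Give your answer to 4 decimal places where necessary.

Δx_2* = 30

Let x_1' = x_1−6, x_2' = x_2−8. MRS = x_2'/x_1' = p_1/p_2.
Substituting into the budget: x_1* = 6 + 0.5·(M − 6·p_1 − 8·p_2)/p_1, and x_2* = 8 + 0.5·(…)/p_2.
Discretionary income = 184 − 6·11 − 8·4.6 = 81.2; x_2* = 8 + 0.5·81.2/4.6 = 16.8261.
At M' = 460: x_2* = 46.8261. Change: 46.8261 − 16.8261 = 30.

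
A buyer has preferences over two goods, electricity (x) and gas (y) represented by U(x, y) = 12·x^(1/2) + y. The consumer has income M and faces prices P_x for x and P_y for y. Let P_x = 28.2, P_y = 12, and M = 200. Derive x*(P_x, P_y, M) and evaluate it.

x* = 6.5188

MU_x = 6/√x, MU_y = 1. Tangency: 6/√x = P_x/P_y.
Solve: √x = 6·P_y/P_x, so x*(P_x,P_y) = (6·P_y/P_x)², and y* = (M − P_x·x*)/P_y.
Plugging in: x* = (6·12/28.2)² = 6.5188.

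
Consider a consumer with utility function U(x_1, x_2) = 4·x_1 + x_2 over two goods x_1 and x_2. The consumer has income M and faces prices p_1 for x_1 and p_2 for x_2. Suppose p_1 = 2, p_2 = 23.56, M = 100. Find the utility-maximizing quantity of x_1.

Perfect substitutes: compare marginal utility per dollar. 4/p_1 vs 1/p_2 → 2 vs 0.0424.
x_1 gives more utility per dollar, so spend all income on x_1: x_1* = M/p_1, x_2* = 0.
Numerically: x_1* = 50, x_2* = 0.

x_1* = 50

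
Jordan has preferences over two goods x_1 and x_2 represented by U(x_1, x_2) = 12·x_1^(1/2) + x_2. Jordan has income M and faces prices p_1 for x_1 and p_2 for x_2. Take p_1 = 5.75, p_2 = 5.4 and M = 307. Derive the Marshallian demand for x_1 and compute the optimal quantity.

Set MRS = p_1/p_2: 6·x_1^(−1/2) = p_1/p_2.
Solve: √x_1 = 6·p_2/p_1, so x_1*(p_1,p_2) = (6·p_2/p_1)², and x_2* = (M − p_1·x_1*)/p_2.
Plugging in: x_1* = (6·5.4/5.75)² = 31.7508.

x_1* = 31.7508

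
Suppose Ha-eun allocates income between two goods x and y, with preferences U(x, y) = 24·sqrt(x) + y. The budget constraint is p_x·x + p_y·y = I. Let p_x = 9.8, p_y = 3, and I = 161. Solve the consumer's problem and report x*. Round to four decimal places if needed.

MU_x = 12/√x, MU_y = 1. Tangency: 12/√x = p_x/p_y.
Solve: √x = 12·p_y/p_x, so x*(p_x,p_y) = (12·p_y/p_x)², and y* = (I − p_x·x*)/p_y.
Plugging in: x* = (12·3/9.8)² = 13.4944.

x* = 13.4944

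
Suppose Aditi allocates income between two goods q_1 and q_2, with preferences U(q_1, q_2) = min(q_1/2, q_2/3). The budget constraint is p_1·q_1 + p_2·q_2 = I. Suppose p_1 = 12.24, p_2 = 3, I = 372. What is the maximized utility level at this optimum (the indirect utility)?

V = 11.1111

Here 2·12.24 + 3·3 = 33.48, giving q_1* = 22.2222 and q_2* = 33.3333.
Utility at the optimum: U(22.2222, 33.3333) = 11.1111.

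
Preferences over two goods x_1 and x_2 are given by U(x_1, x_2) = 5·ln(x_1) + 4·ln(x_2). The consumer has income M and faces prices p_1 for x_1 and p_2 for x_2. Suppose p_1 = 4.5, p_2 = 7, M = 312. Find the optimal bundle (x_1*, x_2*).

x_1* = 38.5185, x_2* = 19.8095

The MRS is (5/4)·x_2/x_1. Set MRS = p_1/p_2.
Rearranging, p_2·x_2 = (4/5)·p_1·x_1. Substituting into the budget gives p_1·x_1·(1 + (4/5)) = M.
Demand: x_1*(p_1,p_2,M) = 5/9·M/p_1 and x_2* = 4/9·M/p_2.
At p_1=4.5, p_2=7, M=312: x_1* = 5/9·312/4.5 = 38.5185, x_2* = 19.8095.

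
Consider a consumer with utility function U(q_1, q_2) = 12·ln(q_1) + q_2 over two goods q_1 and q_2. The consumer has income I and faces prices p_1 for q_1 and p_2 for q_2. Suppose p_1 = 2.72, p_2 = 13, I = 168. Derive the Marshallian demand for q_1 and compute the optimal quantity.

q_1* = 57.3529

MU_q_1 = 12/q_1, MU_q_2 = 1. Tangency: 12/q_1 = p_1/p_2.
So q_1*(p_1,p_2) = 12·p_2/p_1, independent of income; and q_2* = (I − 12·p_2)/p_2.
At the given prices: q_1* = 12·13/2.72 = 57.3529.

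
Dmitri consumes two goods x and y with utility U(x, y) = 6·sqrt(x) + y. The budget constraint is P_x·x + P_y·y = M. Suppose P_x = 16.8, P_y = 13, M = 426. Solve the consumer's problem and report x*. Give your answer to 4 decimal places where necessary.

x* = 5.389

Utility is quasi-linear in y; the FOC for x is 3/√x = P_x/P_y.
Thus x* = (3·P_y/P_x)² — independent of M — with the rest of income spent on y.
Plugging in: x* = (3·13/16.8)² = 5.389.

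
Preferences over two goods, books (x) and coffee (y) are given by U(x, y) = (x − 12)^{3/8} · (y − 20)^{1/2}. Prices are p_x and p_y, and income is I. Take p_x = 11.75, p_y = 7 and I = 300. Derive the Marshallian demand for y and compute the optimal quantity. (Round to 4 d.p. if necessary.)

This is Cobb-Douglas in (x−12, y−20): tangency gives 0.375·p_y·(y−20) = 0.5·p_x·(x−12).
After buying the subsistence bundle (12, 20), a share 3/7 of the remaining income goes to x: x* = 12 + 3/7·(I − 12p_x − 20p_y)/p_x.
Discretionary income = 300 − 12·11.75 − 20·7 = 19; y* = 20 + 4/7·19/7 = 21.551.

y* = 21.551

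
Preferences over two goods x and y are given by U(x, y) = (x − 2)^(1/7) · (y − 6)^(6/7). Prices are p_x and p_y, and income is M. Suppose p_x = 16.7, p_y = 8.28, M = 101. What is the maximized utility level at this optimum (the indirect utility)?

V = 1.2992

Discretionary income = 101 − 2·16.7 − 6·8.28 = 17.92; x* = 2 + 1/7·17.92/16.7 = 2.1533; y* = 6 + 6/7·17.92/8.28 = 7.8551.
Utility at the optimum: U(2.1533, 7.8551) = 1.2992.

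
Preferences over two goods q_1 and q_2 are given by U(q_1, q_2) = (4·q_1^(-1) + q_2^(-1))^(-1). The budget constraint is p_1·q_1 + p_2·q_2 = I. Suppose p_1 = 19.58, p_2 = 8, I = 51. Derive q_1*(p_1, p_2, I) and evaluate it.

With the ratio pinned down, the budget gives q_1* = I/(p_1 + p_2·(q_2/q_1)) and q_2* = (q_2/q_1)·q_1*.
Numerically q_2/q_1 = 0.782224, so q_1* = 51/(19.58 + 8·0.782224) = 1.9739.

q_1* = 1.9739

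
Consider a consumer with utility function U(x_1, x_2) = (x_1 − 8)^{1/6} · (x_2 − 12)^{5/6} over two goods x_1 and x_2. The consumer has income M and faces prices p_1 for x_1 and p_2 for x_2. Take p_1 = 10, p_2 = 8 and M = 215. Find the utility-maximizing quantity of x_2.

After buying the subsistence bundle (8, 12), a share 1/6 of the remaining income goes to x_1: x_1* = 8 + 1/6·(M − 8p_1 − 12p_2)/p_1.
Discretionary income = 215 − 8·10 − 12·8 = 39; x_2* = 12 + 5/6·39/8 = 16.0625.

x_2* = 16.0625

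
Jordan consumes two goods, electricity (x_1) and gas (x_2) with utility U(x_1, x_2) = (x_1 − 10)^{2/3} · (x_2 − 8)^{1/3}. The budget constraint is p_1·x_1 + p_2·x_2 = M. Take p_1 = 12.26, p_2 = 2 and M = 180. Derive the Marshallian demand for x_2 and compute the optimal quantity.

x_2* = 14.9

Substituting into the budget: x_1* = 10 + 2/3·(M − 10·p_1 − 8·p_2)/p_1, and x_2* = 8 + 1/3·(…)/p_2.
Discretionary income = 180 − 10·12.26 − 8·2 = 41.4; x_2* = 8 + 1/3·41.4/2 = 14.9.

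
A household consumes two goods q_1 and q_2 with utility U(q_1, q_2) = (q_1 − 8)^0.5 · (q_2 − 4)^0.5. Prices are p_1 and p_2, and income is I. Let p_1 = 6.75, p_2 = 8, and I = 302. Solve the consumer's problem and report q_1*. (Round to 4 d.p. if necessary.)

q_1* = 24

Substituting into the budget: q_1* = 8 + 0.5·(I − 8·p_1 − 4·p_2)/p_1, and q_2* = 4 + 0.5·(…)/p_2.
Discretionary income = 302 − 8·6.75 − 4·8 = 216; q_1* = 8 + 0.5·216/6.75 = 24.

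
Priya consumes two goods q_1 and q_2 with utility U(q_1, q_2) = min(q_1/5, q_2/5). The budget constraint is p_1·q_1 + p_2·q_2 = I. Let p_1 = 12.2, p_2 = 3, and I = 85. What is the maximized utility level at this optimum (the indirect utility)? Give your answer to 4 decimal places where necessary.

V = 1.1184

Demand: q_1*(p_1,p_2,I) = 5·I/(5·p_1 + 5·p_2), q_2* = 5·I/(5·p_1 + 5·p_2).
Here 5·12.2 + 5·3 = 76, giving q_1* = 5.5921 and q_2* = 5.5921.
Utility at the optimum: U(5.5921, 5.5921) = 1.1184.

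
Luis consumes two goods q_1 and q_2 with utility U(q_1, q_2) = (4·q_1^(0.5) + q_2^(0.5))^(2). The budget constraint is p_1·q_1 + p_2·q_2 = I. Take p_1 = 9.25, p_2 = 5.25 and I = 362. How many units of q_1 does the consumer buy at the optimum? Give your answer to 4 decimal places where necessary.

q_1* = 35.2531

MU_q_1 ∝ 4·q_1^(-0.5), MU_q_2 ∝ q_2^(-0.5), so MRS = 4·(q_2/q_1)^(0.5) = p_1/p_2.
Hence q_2/q_1 = ((1/4)·p_1/p_2)^(1/(0.5)), i.e. raised to the 2 power.
With the ratio pinned down, the budget gives q_1* = I/(p_1 + p_2·(q_2/q_1)) and q_2* = (q_2/q_1)·q_1*.
Numerically q_2/q_1 = 0.194019, so q_1* = 362/(9.25 + 5.25·0.194019) = 35.2531.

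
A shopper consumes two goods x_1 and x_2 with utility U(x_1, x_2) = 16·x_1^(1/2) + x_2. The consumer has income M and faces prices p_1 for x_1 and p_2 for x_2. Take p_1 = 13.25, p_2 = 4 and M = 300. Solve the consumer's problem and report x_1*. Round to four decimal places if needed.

Plugging in: x_1* = (8·4/13.25)² = 5.8327.

x_1* = 5.8327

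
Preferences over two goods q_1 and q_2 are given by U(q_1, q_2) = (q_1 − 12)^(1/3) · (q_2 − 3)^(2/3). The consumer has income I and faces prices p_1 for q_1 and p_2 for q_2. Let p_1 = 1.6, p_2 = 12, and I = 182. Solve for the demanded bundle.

This is Cobb-Douglas in (q_1−12, q_2−3): tangency gives 1/3·p_2·(q_2−3) = 2/3·p_1·(q_1−12).
Substituting into the budget: q_1* = 12 + 1/3·(I − 12·p_1 − 3·p_2)/p_1, and q_2* = 3 + 2/3·(…)/p_2.
Discretionary income = 182 − 12·1.6 − 3·12 = 126.8; q_1* = 12 + 1/3·126.8/1.6 = 38.4167; q_2* = 3 + 2/3·126.8/12 = 10.0444.

q_1* = 38.4167, q_2* = 10.0444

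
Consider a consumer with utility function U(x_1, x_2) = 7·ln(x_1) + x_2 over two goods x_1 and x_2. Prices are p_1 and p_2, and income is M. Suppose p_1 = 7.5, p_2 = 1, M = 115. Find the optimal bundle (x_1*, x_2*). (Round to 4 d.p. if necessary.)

MU_x_1 = 7/x_1, MU_x_2 = 1. Tangency: 7/x_1 = p_1/p_2.
So x_1*(p_1,p_2) = 7·p_2/p_1, independent of income; and x_2* = (M − 7·p_2)/p_2.
At the given prices: x_1* = 7·1/7.5 = 0.9333, and x_2* = 108.

x_1* = 0.9333, x_2* = 108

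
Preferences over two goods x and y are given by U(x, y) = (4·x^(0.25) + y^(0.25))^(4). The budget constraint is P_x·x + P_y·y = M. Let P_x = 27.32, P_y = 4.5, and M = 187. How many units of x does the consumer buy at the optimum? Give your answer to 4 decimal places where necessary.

MU_x ∝ 4·x^(-0.75), MU_y ∝ y^(-0.75), so MRS = 4·(y/x)^(0.75) = P_x/P_y.
Solve for the ratio: y/x = [(1/4)·P_x/P_y]^(4/3).
Substitute y = (y/x)·x into the budget: x* = M/(P_x + P_y·(y/x)).
Numerically y/x = 1.744259, so x* = 187/(27.32 + 4.5·1.744259) = 5.3172.

x* = 5.3172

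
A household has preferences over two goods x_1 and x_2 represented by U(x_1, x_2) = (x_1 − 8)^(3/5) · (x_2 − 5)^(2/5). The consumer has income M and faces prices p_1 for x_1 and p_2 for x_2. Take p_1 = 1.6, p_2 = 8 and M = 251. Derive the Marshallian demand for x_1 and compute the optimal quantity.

x_1* = 82.325

MRS = (3/2)·(x_2−5)/(x_1−8). Tangency with p_1/p_2 gives x_2−5 = (2/3)·(p_1/p_2)·(x_1−8).
Substituting into the budget: x_1* = 8 + 0.6·(M − 8·p_1 − 5·p_2)/p_1, and x_2* = 5 + 0.4·(…)/p_2.
Discretionary income = 251 − 8·1.6 − 5·8 = 198.2; x_1* = 8 + 0.6·198.2/1.6 = 82.325.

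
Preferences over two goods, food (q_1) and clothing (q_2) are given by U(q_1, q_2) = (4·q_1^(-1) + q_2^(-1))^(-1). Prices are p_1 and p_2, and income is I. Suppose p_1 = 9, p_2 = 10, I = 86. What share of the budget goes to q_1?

From the CES first-order condition, 4·(q_2/q_1)^(2) = p_1/p_2.
Hence q_2/q_1 = ((1/4)·p_1/p_2)^(1/(2)), i.e. raised to the 0.5 power.
With the ratio pinned down, the budget gives q_1* = I/(p_1 + p_2·(q_2/q_1)) and q_2* = (q_2/q_1)·q_1*.
Numerically q_2/q_1 = 0.474342, so q_1* = 86/(9 + 10·0.474342) = 6.2575 and q_2* = 0.474342·6.2575 = 2.9682.
Expenditure on q_1: 9·6.2575 = 56.3179; share = 0.6549.

share on q_1 = 0.6549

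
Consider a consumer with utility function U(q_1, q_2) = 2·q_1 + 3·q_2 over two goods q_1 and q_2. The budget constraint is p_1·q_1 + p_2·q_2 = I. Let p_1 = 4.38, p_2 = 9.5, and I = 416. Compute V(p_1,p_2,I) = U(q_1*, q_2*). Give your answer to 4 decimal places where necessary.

Perfect substitutes: compare marginal utility per dollar. 2/p_1 vs 3/p_2 → 0.4566 vs 0.3158.
q_1 gives more utility per dollar, so spend all income on q_1: q_1* = I/p_1, q_2* = 0.
Numerically: q_1* = 94.9772, q_2* = 0.
Utility at the optimum: U(94.9772, 0) = 189.9543.

V = 189.9543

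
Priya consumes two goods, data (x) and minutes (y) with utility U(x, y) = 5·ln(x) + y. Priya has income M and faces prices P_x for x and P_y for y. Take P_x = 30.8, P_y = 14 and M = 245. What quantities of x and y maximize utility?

Set MRS = P_x/P_y: (5/x)/1 = P_x/P_y.
So x*(P_x,P_y) = 5·P_y/P_x, independent of income; and y* = (M − 5·P_y)/P_y.
At the given prices: x* = 5·14/30.8 = 2.2727, and y* = 12.5.

x* = 2.2727, y* = 12.5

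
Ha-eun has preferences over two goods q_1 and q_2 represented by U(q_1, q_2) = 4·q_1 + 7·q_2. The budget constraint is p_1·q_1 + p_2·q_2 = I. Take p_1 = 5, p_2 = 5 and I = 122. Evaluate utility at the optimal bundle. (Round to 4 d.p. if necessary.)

Numerically: q_1* = 0, q_2* = 24.4.
Utility at the optimum: U(0, 24.4) = 170.8.

V = 170.8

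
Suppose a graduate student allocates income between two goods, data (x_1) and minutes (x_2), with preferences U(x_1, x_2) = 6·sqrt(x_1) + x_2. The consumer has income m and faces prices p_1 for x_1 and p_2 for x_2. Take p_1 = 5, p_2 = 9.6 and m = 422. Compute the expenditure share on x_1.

share on x_1 = 0.3931

Plugging in: x_1* = (3·9.6/5)² = 33.1776, x_2* = 26.6783.
Expenditure on x_1: 5·33.1776 = 165.888; share = 0.3931.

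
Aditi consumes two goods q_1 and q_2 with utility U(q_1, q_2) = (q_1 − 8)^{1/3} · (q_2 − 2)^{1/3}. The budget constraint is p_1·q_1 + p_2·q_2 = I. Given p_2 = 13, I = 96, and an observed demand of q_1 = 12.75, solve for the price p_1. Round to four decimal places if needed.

Let q_1' = q_1−8, q_2' = q_2−2. MRS = q_2'/q_1' = p_1/p_2.
After buying the subsistence bundle (8, 2), a share 0.5 of the remaining income goes to q_1: q_1* = 8 + 0.5·(I − 8p_1 − 2p_2)/p_1.
Set q_1* = 12.75 in the demand function and solve for p_1: p_1 = 4.

p_1 = 4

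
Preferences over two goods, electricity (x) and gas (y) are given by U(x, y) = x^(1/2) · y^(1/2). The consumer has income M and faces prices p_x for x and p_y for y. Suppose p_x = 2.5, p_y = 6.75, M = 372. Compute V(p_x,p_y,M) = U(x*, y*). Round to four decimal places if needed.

V = 45.2784

Tangency: MRS = y/x = p_x/p_y.
So 0.5·p_y·y = 0.5·p_x·x; combined with the budget, a share 0.5 of income goes to x.
Demand: x*(p_x,p_y,M) = 0.5·M/p_x and y* = 0.5·M/p_y.
At p_x=2.5, p_y=6.75, M=372: x* = 0.5·372/2.5 = 74.4, y* = 27.5556.
Utility at the optimum: U(74.4, 27.5556) = 45.2784.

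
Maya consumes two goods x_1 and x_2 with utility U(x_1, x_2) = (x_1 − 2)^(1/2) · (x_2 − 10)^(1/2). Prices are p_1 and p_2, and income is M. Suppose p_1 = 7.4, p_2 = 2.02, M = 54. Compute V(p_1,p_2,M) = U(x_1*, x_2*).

V = 2.4572

This is Cobb-Douglas in (x_1−2, x_2−10): tangency gives 0.5·p_2·(x_2−10) = 0.5·p_1·(x_1−2).
Substituting into the budget: x_1* = 2 + 0.5·(M − 2·p_1 − 10·p_2)/p_1, and x_2* = 10 + 0.5·(…)/p_2.
Discretionary income = 54 − 2·7.4 − 10·2.02 = 19; x_1* = 2 + 0.5·19/7.4 = 3.2838; x_2* = 10 + 0.5·19/2.02 = 14.703.
Utility at the optimum: U(3.2838, 14.703) = 2.4572.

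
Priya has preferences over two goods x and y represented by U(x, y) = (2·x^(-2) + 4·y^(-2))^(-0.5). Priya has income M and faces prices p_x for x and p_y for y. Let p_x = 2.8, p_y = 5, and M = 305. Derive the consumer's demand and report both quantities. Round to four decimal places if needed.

MU_x ∝ 2·x^(-3), MU_y ∝ 4·y^(-3), so MRS = (1/2)·(y/x)^(3) = p_x/p_y.
Solve for the ratio: y/x = [2·p_x/p_y]^(1/3).
Substitute y = (y/x)·x into the budget: x* = M/(p_x + p_y·(y/x)).
Numerically y/x = 1.038499, so x* = 305/(2.8 + 5·1.038499) = 38.1608 and y* = 1.038499·38.1608 = 39.6299.

x* = 38.1608, y* = 39.6299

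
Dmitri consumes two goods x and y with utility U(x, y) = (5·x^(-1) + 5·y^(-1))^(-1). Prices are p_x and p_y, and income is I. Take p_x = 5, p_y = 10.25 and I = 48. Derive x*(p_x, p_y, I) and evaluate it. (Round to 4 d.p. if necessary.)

MRS = MU_x/MU_y = (y/x)^(2). Set equal to p_x/p_y.
Hence y/x = (p_x/p_y)^(1/(2)), i.e. raised to the 0.5 power.
Substitute y = (y/x)·x into the budget: x* = I/(p_x + p_y·(y/x)).
Numerically y/x = 0.69843, so x* = 48/(5 + 10.25·0.69843) = 3.9477.

x* = 3.9477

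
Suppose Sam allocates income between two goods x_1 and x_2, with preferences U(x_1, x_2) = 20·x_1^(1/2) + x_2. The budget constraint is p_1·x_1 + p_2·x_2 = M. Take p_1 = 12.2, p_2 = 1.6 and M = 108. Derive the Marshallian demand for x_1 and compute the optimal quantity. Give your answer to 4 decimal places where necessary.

x_1* = 1.72

Set MRS = p_1/p_2: 10·x_1^(−1/2) = p_1/p_2.
Thus x_1* = (10·p_2/p_1)² — independent of M — with the rest of income spent on x_2.
Plugging in: x_1* = (10·1.6/12.2)² = 1.72.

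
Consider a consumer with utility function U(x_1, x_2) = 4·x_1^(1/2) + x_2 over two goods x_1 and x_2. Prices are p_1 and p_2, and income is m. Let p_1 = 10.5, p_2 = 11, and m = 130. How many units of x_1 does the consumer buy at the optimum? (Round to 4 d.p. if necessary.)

x_1* = 4.39

Utility is quasi-linear in x_2; the FOC for x_1 is 2/√x_1 = p_1/p_2.
Solve: √x_1 = 2·p_2/p_1, so x_1*(p_1,p_2) = (2·p_2/p_1)², and x_2* = (m − p_1·x_1*)/p_2.
Plugging in: x_1* = (2·11/10.5)² = 4.39.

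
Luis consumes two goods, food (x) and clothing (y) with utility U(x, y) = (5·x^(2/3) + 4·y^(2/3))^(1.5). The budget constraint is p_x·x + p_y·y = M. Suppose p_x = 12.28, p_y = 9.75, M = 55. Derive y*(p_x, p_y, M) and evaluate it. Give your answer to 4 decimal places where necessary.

y* = 2.5282

From the CES first-order condition, (5/4)·(y/x)^(1/3) = p_x/p_y.
Hence y/x = ((4/5)·p_x/p_y)^(1/(1/3)), i.e. raised to the 3 power.
With the ratio pinned down, the budget gives x* = M/(p_x + p_y·(y/x)) and y* = (y/x)·x*.
Numerically y/x = 1.022942, so x* = 55/(12.28 + 9.75·1.022942) = 2.4715 and y* = 1.022942·2.4715 = 2.5282.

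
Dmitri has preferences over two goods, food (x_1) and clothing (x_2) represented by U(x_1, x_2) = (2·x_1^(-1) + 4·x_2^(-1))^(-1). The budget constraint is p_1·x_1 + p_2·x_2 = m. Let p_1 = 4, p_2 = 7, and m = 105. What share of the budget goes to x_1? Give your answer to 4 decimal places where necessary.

share on x_1 = 0.3483

MU_x_1 ∝ 2·x_1^(-2), MU_x_2 ∝ 4·x_2^(-2), so MRS = (1/2)·(x_2/x_1)^(2) = p_1/p_2.
Hence x_2/x_1 = (2·p_1/p_2)^(1/(2)), i.e. raised to the 0.5 power.
With the ratio pinned down, the budget gives x_1* = m/(p_1 + p_2·(x_2/x_1)) and x_2* = (x_2/x_1)·x_1*.
Numerically x_2/x_1 = 1.069045, so x_1* = 105/(4 + 7·1.069045) = 9.1437 and x_2* = 1.069045·9.1437 = 9.775.
Expenditure on x_1: 4·9.1437 = 36.5748; share = 0.3483.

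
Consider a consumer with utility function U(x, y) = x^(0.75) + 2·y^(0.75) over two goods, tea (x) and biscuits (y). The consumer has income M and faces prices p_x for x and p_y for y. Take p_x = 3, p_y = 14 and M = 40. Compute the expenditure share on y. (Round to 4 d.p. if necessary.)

share on y = 0.136

MRS = MU_x/MU_y = (1/2)·(y/x)^(0.25). Set equal to p_x/p_y.
Hence y/x = (2·p_x/p_y)^(1/(0.25)), i.e. raised to the 4 power.
With the ratio pinned down, the budget gives x* = M/(p_x + p_y·(y/x)) and y* = (y/x)·x*.
Numerically y/x = 0.033736, so x* = 40/(3 + 14·0.033736) = 11.5197 and y* = 0.033736·11.5197 = 0.3886.
Expenditure on y: 14·0.3886 = 5.4408; share = 0.136.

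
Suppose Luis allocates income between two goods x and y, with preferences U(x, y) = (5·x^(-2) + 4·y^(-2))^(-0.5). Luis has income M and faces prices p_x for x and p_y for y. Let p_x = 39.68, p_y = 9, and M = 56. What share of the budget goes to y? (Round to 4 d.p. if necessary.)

With the ratio pinned down, the budget gives x* = M/(p_x + p_y·(y/x)) and y* = (y/x)·x*.
Numerically y/x = 1.522205, so x* = 56/(39.68 + 9·1.522205) = 1.0491 and y* = 1.522205·1.0491 = 1.5969.
Expenditure on y: 9·1.5969 = 14.3723; share = 0.2566.

share on y = 0.2566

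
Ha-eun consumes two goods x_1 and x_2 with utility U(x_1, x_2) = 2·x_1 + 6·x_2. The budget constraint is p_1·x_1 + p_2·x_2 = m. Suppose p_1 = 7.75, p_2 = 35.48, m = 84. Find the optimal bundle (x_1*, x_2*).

Linear utility — the consumer picks whichever good has higher MU/price: 2/7.75 = 0.2581 vs 6/35.48 = 0.1691.
x_1 gives more utility per dollar, so spend all income on x_1: x_1* = m/p_1, x_2* = 0.
Numerically: x_1* = 10.8387, x_2* = 0.

x_1* = 10.8387, x_2* = 0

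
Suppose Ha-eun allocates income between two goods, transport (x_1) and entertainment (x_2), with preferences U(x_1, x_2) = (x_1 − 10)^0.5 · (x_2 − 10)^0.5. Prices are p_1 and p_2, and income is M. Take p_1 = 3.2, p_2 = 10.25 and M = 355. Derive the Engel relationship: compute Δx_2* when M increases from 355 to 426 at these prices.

Substituting into the budget: x_1* = 10 + 0.5·(M − 10·p_1 − 10·p_2)/p_1, and x_2* = 10 + 0.5·(…)/p_2.
Discretionary income = 355 − 10·3.2 − 10·10.25 = 220.5; x_2* = 10 + 0.5·220.5/10.25 = 20.7561.
At M' = 426: x_2* = 24.2195. Change: 24.2195 − 20.7561 = 3.4634.

Δx_2* = 3.4634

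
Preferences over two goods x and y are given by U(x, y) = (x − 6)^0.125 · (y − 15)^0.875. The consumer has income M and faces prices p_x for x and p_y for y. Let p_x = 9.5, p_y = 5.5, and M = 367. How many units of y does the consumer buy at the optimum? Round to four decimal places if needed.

y* = 51.1932

This is Cobb-Douglas in (x−6, y−15): tangency gives 0.125·p_y·(y−15) = 0.875·p_x·(x−6).
Substituting into the budget: x* = 6 + 0.125·(M − 6·p_x − 15·p_y)/p_x, and y* = 15 + 0.875·(…)/p_y.
Discretionary income = 367 − 6·9.5 − 15·5.5 = 227.5; y* = 15 + 0.875·227.5/5.5 = 51.1932.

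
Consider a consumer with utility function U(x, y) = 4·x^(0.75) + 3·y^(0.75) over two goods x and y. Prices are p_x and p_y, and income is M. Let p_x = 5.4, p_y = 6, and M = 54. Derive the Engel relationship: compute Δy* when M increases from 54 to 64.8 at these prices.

From the CES first-order condition, (4/3)·(y/x)^(0.25) = p_x/p_y.
Solve for the ratio: y/x = [(3/4)·p_x/p_y]^(4).
Substitute y = (y/x)·x into the budget: x* = M/(p_x + p_y·(y/x)).
Numerically y/x = 0.207594, so x* = 54/(5.4 + 6·0.207594) = 8.1257 and y* = 0.207594·8.1257 = 1.6869.
At M' = 64.8: y* = 2.0242. Change: 2.0242 − 1.6869 = 0.3374.

Δy* = 0.3374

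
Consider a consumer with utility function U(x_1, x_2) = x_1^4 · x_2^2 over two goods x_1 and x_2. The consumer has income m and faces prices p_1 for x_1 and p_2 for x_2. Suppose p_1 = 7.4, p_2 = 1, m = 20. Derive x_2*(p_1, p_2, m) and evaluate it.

MU_x_1/MU_x_2 = (4·x_2)/(2·x_1); tangency sets this equal to p_1/p_2.
So 4·p_2·x_2 = 2·p_1·x_1; combined with the budget, a share 2/3 of income goes to x_1.
Demand: x_1*(p_1,p_2,m) = 2/3·m/p_1 and x_2* = 1/3·m/p_2.
At p_1=7.4, p_2=1, m=20: x_2* = 1/3·20/1 = 6.6667.

x_2* = 6.6667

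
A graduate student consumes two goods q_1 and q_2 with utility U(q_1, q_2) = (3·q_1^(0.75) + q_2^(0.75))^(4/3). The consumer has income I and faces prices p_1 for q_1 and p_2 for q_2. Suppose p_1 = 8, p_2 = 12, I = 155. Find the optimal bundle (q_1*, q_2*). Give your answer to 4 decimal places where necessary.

MRS = MU_q_1/MU_q_2 = 3·(q_2/q_1)^(0.25). Set equal to p_1/p_2.
Solve for the ratio: q_2/q_1 = [(1/3)·p_1/p_2]^(4).
Substitute q_2 = (q_2/q_1)·q_1 into the budget: q_1* = I/(p_1 + p_2·(q_2/q_1)).
Numerically q_2/q_1 = 0.002439, so q_1* = 155/(8 + 12·0.002439) = 19.3044 and q_2* = 0.002439·19.3044 = 0.0471.

q_1* = 19.3044, q_2* = 0.0471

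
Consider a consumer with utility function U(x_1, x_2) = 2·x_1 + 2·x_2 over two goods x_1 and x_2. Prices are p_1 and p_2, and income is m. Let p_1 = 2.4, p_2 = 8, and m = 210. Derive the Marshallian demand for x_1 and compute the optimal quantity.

Perfect substitutes: compare marginal utility per dollar. 2/p_1 vs 2/p_2 → 0.8333 vs 0.25.
x_1 gives more utility per dollar, so spend all income on x_1: x_1* = m/p_1, x_2* = 0.
Numerically: x_1* = 87.5, x_2* = 0.

x_1* = 87.5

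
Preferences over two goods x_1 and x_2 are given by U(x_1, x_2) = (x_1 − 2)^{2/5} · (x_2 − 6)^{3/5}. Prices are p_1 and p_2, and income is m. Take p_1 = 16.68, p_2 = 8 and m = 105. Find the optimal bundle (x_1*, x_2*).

x_1* = 2.5669, x_2* = 7.773

After buying the subsistence bundle (2, 6), a share 0.4 of the remaining income goes to x_1: x_1* = 2 + 0.4·(m − 2p_1 − 6p_2)/p_1.
Discretionary income = 105 − 2·16.68 − 6·8 = 23.64; x_1* = 2 + 0.4·23.64/16.68 = 2.5669; x_2* = 6 + 0.6·23.64/8 = 7.773.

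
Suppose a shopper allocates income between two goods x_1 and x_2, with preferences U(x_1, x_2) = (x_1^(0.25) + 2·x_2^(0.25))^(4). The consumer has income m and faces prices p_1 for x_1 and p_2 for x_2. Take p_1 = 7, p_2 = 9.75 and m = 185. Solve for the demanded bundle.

MU_x_1 ∝ x_1^(-0.75), MU_x_2 ∝ 2·x_2^(-0.75), so MRS = (1/2)·(x_2/x_1)^(0.75) = p_1/p_2.
Hence x_2/x_1 = (2·p_1/p_2)^(1/(0.75)), i.e. raised to the 4/3 power.
With the ratio pinned down, the budget gives x_1* = m/(p_1 + p_2·(x_2/x_1)) and x_2* = (x_2/x_1)·x_1*.
Numerically x_2/x_1 = 1.619936, so x_1* = 185/(7 + 9.75·1.619936) = 8.116 and x_2* = 1.619936·8.116 = 13.1475.

x_1* = 8.116, x_2* = 13.1475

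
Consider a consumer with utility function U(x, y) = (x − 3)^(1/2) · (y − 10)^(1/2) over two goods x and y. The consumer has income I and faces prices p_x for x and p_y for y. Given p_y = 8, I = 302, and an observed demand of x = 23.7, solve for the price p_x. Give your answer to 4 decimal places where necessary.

p_x = 5

MRS = (y−10)/(x−3). Tangency with p_x/p_y gives y−10 = (p_x/p_y)·(x−3).
After buying the subsistence bundle (3, 10), a share 0.5 of the remaining income goes to x: x* = 3 + 0.5·(I − 3p_x − 10p_y)/p_x.
Set x* = 23.7 in the demand function and solve for p_x: p_x = 5.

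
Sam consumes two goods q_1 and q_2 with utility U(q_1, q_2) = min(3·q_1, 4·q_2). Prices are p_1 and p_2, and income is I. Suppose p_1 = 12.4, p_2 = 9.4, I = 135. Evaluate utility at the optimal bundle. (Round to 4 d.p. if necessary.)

Demand: q_1*(p_1,p_2,I) = 4·I/(4·p_1 + 3·p_2), q_2* = 3·I/(4·p_1 + 3·p_2).
Here 4·12.4 + 3·9.4 = 77.8, giving q_1* = 6.9409 and q_2* = 5.2057.
Utility at the optimum: U(6.9409, 5.2057) = 20.8226.

V = 20.8226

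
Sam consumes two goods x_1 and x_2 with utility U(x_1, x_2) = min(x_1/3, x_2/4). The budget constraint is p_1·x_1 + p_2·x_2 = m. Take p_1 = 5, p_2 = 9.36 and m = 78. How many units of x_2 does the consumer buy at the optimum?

x_2* = 5.9497

With perfect complements, no substitution: consume in ratio x_1:x_2 = 3:4.
Budget: p_1·x_1 + p_2·(4/3)·x_1 = m, so (3·p_1 + 4·p_2)·x_1 = 3·m.
Demand: x_1*(p_1,p_2,m) = 3·m/(3·p_1 + 4·p_2), x_2* = 4·m/(3·p_1 + 4·p_2).
Here 3·5 + 4·9.36 = 52.44, giving x_2* = 5.9497.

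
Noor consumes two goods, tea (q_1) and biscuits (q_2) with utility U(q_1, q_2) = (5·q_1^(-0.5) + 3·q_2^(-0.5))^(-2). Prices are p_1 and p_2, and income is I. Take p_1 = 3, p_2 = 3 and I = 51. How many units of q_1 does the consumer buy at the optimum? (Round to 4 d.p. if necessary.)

MRS = MU_q_1/MU_q_2 = (5/3)·(q_2/q_1)^(1.5). Set equal to p_1/p_2.
Solve for the ratio: q_2/q_1 = [(3/5)·p_1/p_2]^(2/3).
With the ratio pinned down, the budget gives q_1* = I/(p_1 + p_2·(q_2/q_1)) and q_2* = (q_2/q_1)·q_1*.
Numerically q_2/q_1 = 0.711379, so q_1* = 51/(3 + 3·0.711379) = 9.9335.

q_1* = 9.9335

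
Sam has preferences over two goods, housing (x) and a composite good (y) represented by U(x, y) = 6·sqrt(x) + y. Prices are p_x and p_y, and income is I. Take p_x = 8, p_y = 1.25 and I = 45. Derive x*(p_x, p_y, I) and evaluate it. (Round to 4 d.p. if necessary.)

x* = 0.2197

Utility is quasi-linear in y; the FOC for x is 3/√x = p_x/p_y.
Solve: √x = 3·p_y/p_x, so x*(p_x,p_y) = (3·p_y/p_x)², and y* = (I − p_x·x*)/p_y.
Plugging in: x* = (3·1.25/8)² = 0.2197.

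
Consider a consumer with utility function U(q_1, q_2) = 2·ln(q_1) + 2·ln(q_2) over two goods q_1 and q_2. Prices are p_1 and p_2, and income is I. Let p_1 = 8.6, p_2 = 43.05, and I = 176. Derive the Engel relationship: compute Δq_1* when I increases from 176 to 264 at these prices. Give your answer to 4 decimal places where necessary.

The MRS is q_2/q_1. Set MRS = p_1/p_2.
Rearranging, p_2·q_2 = p_1·q_1. Substituting into the budget gives p_1·q_1·(1 + 1) = I.
Demand: q_1*(p_1,p_2,I) = 0.5·I/p_1 and q_2* = 0.5·I/p_2.
At p_1=8.6, p_2=43.05, I=176: q_1* = 0.5·176/8.6 = 10.2326.
At I' = 264: q_1* = 15.3488. Change: 15.3488 − 10.2326 = 5.1163.

Δq_1* = 5.1163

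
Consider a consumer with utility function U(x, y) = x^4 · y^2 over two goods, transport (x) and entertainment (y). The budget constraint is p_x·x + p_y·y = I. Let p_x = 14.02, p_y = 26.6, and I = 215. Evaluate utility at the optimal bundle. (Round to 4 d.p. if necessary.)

V = 79299.032

MU_x/MU_y = (4·y)/(2·x); tangency sets this equal to p_x/p_y.
So 4·p_y·y = 2·p_x·x; combined with the budget, a share 2/3 of income goes to x.
Demand: x*(p_x,p_y,I) = 2/3·I/p_x and y* = 1/3·I/p_y.
At p_x=14.02, p_y=26.6, I=215: x* = 2/3·215/14.02 = 10.2235, y* = 2.6942.
Utility at the optimum: U(10.2235, 2.6942) = 79299.032.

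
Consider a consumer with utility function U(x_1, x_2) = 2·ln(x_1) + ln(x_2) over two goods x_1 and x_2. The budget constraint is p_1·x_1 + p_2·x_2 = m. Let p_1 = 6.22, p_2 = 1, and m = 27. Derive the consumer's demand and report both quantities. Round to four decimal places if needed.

The MRS is 2·x_2/x_1. Set MRS = p_1/p_2.
So 2·p_2·x_2 = p_1·x_1; combined with the budget, a share 2/3 of income goes to x_1.
Demand: x_1*(p_1,p_2,m) = 2/3·m/p_1 and x_2* = 1/3·m/p_2.
At p_1=6.22, p_2=1, m=27: x_1* = 2/3·27/6.22 = 2.8939, x_2* = 9.

x_1* = 2.8939, x_2* = 9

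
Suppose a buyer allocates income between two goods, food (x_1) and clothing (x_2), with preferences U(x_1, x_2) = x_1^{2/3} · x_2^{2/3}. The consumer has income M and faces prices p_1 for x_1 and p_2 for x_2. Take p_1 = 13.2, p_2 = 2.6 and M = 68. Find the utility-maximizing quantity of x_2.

x_2* = 13.0769

MU_x_1/MU_x_2 = (2/3·x_2)/(2/3·x_1); tangency sets this equal to p_1/p_2.
So 2/3·p_2·x_2 = 2/3·p_1·x_1; combined with the budget, a share 0.5 of income goes to x_1.
Demand: x_1*(p_1,p_2,M) = 0.5·M/p_1 and x_2* = 0.5·M/p_2.
At p_1=13.2, p_2=2.6, M=68: x_2* = 0.5·68/2.6 = 13.0769.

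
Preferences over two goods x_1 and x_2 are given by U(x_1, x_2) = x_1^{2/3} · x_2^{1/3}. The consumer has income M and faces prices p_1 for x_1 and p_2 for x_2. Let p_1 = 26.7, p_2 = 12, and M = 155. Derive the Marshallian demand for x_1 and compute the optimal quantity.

The MRS is 2·x_2/x_1. Set MRS = p_1/p_2.
So 2/3·p_2·x_2 = 1/3·p_1·x_1; combined with the budget, a share 2/3 of income goes to x_1.
Demand: x_1*(p_1,p_2,M) = 2/3·M/p_1 and x_2* = 1/3·M/p_2.
At p_1=26.7, p_2=12, M=155: x_1* = 2/3·155/26.7 = 3.8702.

x_1* = 3.8702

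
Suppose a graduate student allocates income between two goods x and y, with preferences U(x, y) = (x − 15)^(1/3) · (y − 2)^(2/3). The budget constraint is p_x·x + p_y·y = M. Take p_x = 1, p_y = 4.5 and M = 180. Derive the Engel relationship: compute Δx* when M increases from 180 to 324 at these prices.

Δx* = 48

This is Cobb-Douglas in (x−15, y−2): tangency gives 1/3·p_y·(y−2) = 2/3·p_x·(x−15).
Substituting into the budget: x* = 15 + 1/3·(M − 15·p_x − 2·p_y)/p_x, and y* = 2 + 2/3·(…)/p_y.
Discretionary income = 180 − 15·1 − 2·4.5 = 156; x* = 15 + 1/3·156/1 = 67.
At M' = 324: x* = 115. Change: 115 − 67 = 48.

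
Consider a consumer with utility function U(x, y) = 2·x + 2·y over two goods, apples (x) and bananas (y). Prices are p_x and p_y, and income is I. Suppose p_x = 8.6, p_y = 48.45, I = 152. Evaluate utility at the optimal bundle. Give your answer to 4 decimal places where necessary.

V = 35.3488

Perfect substitutes: compare marginal utility per dollar. 2/p_x vs 2/p_y → 0.2326 vs 0.0413.
x gives more utility per dollar, so spend all income on x: x* = I/p_x, y* = 0.
Numerically: x* = 17.6744, y* = 0.
Utility at the optimum: U(17.6744, 0) = 35.3488.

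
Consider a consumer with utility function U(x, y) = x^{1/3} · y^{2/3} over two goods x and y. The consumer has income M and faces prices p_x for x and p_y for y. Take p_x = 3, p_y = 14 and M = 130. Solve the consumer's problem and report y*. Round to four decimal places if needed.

MU_x/MU_y = (1/3·y)/(2/3·x); tangency sets this equal to p_x/p_y.
So 1/3·p_y·y = 2/3·p_x·x; combined with the budget, a share 1/3 of income goes to x.
Demand: x*(p_x,p_y,M) = 1/3·M/p_x and y* = 2/3·M/p_y.
At p_x=3, p_y=14, M=130: y* = 2/3·130/14 = 6.1905.

y* = 6.1905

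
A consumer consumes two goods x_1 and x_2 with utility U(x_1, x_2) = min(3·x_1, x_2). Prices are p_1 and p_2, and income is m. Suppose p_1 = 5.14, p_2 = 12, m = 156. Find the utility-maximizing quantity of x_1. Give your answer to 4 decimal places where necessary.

x_1* = 3.7919

Demand: x_1*(p_1,p_2,m) = m/(p_1 + 3·p_2), x_2* = 3·m/(p_1 + 3·p_2).
Here 5.14 + 3·12 = 41.14, giving x_1* = 3.7919.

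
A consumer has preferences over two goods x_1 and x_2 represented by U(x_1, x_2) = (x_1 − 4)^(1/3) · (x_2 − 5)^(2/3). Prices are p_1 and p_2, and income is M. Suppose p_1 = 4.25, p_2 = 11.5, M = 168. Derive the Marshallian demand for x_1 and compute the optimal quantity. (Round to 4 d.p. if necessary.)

MRS = (1/2)·(x_2−5)/(x_1−4). Tangency with p_1/p_2 gives x_2−5 = 2·(p_1/p_2)·(x_1−4).
After buying the subsistence bundle (4, 5), a share 1/3 of the remaining income goes to x_1: x_1* = 4 + 1/3·(M − 4p_1 − 5p_2)/p_1.
Discretionary income = 168 − 4·4.25 − 5·11.5 = 93.5; x_1* = 4 + 1/3·93.5/4.25 = 11.3333.

x_1* = 11.3333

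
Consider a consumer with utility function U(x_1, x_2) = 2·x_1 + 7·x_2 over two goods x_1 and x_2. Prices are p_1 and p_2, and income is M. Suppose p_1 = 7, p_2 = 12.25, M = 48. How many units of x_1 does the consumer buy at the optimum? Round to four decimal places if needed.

Linear utility — the consumer picks whichever good has higher MU/price: 2/7 = 0.2857 vs 7/12.25 = 0.5714.
x_2 gives more utility per dollar, so spend all income on x_2: x_2* = M/p_2, x_1* = 0.
Numerically: x_1* = 0, x_2* = 3.9184.

x_1* = 0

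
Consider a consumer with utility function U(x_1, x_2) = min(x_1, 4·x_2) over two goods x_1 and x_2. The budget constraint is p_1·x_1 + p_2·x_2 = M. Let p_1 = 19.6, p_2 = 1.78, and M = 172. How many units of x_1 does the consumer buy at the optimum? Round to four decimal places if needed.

Leontief preferences: the optimum is at the kink where x_1/4 = x_2/1, i.e. x_2 = (1/4)·x_1.
Budget: p_1·x_1 + p_2·(1/4)·x_1 = M, so (4·p_1 + p_2)·x_1 = 4·M.
Demand: x_1*(p_1,p_2,M) = 4·M/(4·p_1 + p_2), x_2* = M/(4·p_1 + p_2).
Here 4·19.6 + 1.78 = 80.18, giving x_1* = 8.5807.

x_1* = 8.5807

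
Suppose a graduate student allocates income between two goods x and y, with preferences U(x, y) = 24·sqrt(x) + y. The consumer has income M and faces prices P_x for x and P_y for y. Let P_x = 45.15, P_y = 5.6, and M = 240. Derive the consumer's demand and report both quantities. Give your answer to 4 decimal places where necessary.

Utility is quasi-linear in y; the FOC for x is 12/√x = P_x/P_y.
Thus x* = (12·P_y/P_x)² — independent of M — with the rest of income spent on y.
Plugging in: x* = (12·5.6/45.15)² = 2.2153, y* = 24.9967.

x* = 2.2153, y* = 24.9967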